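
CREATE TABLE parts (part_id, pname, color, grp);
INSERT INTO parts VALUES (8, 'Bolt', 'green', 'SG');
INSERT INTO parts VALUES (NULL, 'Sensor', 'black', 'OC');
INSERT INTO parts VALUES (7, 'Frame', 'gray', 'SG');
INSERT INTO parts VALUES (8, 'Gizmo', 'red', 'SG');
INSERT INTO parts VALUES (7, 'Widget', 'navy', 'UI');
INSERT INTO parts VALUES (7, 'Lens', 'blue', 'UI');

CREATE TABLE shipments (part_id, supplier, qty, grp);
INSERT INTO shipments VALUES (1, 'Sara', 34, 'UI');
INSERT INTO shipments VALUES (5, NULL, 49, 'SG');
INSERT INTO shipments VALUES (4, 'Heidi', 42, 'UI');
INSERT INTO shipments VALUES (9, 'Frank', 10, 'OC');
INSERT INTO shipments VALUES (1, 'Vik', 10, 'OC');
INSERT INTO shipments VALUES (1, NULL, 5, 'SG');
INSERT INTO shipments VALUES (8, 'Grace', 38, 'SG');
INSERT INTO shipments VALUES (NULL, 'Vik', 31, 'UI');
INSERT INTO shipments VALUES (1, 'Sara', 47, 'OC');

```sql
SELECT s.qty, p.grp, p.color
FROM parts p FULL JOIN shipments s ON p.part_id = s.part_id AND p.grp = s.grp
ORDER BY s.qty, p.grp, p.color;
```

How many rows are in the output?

FULL OUTER JOIN keeps every row from both sides; unmatched rows get NULL for the other side's columns.
Matching on p.part_id = s.part_id AND p.grp = s.grp. A NULL in a compared column never satisfies the condition.
- p row (part_id=8, grp=SG): matches 1 s row(s) → 1 output row(s).
- p row (part_id=NULL, grp=OC): no match → kept, s columns NULL.
- p row (part_id=7, grp=SG): no match → kept, s columns NULL.
- p row (part_id=8, grp=SG): matches 1 s row(s) → 1 output row(s).
- p row (part_id=7, grp=UI): no match → kept, s columns NULL.
- p row (part_id=7, grp=UI): no match → kept, s columns NULL.
- 8 s row(s) had no p match → kept, p columns NULL.
Total: 2 matched + 12 padded = 14 rows.

14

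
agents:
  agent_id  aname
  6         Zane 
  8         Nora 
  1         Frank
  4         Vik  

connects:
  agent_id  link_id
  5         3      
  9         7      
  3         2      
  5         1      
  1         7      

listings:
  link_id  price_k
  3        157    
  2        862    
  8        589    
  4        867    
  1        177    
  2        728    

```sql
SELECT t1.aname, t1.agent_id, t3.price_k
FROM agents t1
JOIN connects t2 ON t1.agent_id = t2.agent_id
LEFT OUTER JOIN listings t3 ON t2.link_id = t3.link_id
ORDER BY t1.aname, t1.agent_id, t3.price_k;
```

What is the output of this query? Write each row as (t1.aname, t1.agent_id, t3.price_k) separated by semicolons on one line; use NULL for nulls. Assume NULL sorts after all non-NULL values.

Step 1 — t1 INNER JOIN t2 on agent_id → 1 row(s).
Then LEFT JOIN `listings t3` on link_id: each of those 1 rows is kept; rows whose t2.link_id has no match in t3 get NULL for t3's columns.

(Frank, 1, NULL)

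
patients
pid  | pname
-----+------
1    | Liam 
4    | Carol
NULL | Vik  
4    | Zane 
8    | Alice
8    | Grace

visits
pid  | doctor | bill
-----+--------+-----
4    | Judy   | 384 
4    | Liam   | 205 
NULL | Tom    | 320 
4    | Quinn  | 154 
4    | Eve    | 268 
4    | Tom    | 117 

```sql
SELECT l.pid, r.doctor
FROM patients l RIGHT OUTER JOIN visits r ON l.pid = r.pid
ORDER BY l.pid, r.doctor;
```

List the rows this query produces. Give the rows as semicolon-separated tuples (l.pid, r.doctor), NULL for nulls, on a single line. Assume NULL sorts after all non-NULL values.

(4, Eve); (4, Eve); (4, Judy); (4, Judy); (4, Liam); (4, Liam); (4, Quinn); (4, Quinn); (4, Tom); (4, Tom); (NULL, Tom)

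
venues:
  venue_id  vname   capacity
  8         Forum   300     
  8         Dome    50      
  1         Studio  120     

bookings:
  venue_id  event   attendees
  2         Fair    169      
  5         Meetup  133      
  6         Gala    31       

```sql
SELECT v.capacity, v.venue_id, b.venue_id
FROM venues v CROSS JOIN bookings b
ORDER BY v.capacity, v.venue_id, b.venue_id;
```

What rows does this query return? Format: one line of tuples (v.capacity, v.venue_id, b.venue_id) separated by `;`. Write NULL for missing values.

CROSS JOIN pairs every row of `venues` with every row of `bookings`: 3 × 3 = 9 rows.
After projecting and ordering:
v.capacity | v.venue_id | b.venue_id
50 | 8 | 2
50 | 8 | 5
50 | 8 | 6
120 | 1 | 2
120 | 1 | 5
120 | 1 | 6
300 | 8 | 2
300 | 8 | 5
300 | 8 | 6

(50, 8, 2); (50, 8, 5); (50, 8, 6); (120, 1, 2); (120, 1, 5); (120, 1, 6); (300, 8, 2); (300, 8, 5); (300, 8, 6)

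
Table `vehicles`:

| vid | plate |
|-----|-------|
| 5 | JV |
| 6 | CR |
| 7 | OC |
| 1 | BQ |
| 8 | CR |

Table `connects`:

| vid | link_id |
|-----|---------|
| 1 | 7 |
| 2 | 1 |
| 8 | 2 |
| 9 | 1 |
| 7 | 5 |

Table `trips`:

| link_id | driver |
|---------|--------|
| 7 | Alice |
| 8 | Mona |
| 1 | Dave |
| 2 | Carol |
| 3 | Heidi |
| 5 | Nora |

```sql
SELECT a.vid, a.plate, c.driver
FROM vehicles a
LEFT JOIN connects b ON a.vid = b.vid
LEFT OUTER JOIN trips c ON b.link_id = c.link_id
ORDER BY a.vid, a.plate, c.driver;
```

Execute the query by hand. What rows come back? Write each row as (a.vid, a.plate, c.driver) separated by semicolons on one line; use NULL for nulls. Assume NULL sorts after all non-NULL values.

(1, BQ, Alice); (5, JV, NULL); (6, CR, NULL); (7, OC, Nora); (8, CR, Carol)

Step 1 — a LEFT JOIN b on vid → 5 row(s).
Then LEFT JOIN `trips c` on link_id: each of those 5 rows is kept; rows whose b.link_id has no match in c get NULL for c's columns.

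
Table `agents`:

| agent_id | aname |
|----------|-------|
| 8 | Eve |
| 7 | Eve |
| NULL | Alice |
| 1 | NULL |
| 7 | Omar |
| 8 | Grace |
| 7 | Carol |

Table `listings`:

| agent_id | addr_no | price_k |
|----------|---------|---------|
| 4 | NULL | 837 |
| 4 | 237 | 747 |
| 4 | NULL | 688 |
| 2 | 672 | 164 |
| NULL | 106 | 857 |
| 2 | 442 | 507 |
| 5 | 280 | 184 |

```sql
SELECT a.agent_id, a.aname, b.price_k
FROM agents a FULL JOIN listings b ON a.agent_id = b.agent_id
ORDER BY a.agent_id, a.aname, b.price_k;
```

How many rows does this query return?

14

FULL OUTER JOIN keeps every row from both sides; unmatched rows get NULL for the other side's columns.
Matching on a.agent_id = b.agent_id. A NULL in a compared column never satisfies the condition.
- a (agent_id=8) has no partner → padded with NULL.
- a (agent_id=7) has no partner → padded with NULL.
- a (agent_id=NULL) has no partner → padded with NULL.
- a (agent_id=1) has no partner → padded with NULL.
- a (agent_id=7) has no partner → padded with NULL.
- a (agent_id=8) has no partner → padded with NULL.
- a (agent_id=7) has no partner → padded with NULL.
- plus 7 unmatched b row(s), each kept with NULL a columns.
Total: 0 matched + 14 padded = 14 rows.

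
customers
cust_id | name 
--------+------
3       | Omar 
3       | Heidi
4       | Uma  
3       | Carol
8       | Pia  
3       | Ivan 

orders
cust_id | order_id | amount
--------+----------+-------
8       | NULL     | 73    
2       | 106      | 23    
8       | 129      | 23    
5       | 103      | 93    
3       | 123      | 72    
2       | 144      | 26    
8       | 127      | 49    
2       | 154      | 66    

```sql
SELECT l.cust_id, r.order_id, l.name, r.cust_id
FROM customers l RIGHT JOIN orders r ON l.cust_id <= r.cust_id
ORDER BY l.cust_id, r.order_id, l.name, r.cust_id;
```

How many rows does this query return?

30

RIGHT JOIN keeps every row from `orders`; unmatched rows get NULL for `customers`'s columns.
Matching on l.cust_id <= r.cust_id.
- l row (cust_id=3): matches 5 r row(s) → 5 output row(s).
- l row (cust_id=3): matches 5 r row(s) → 5 output row(s).
- l row (cust_id=4): matches 4 r row(s) → 4 output row(s).
- l row (cust_id=3): matches 5 r row(s) → 5 output row(s).
- l row (cust_id=8): matches 3 r row(s) → 3 output row(s).
- l row (cust_id=3): matches 5 r row(s) → 5 output row(s).
- 3 row(s) from r found no l partner → padded with NULL.
Total: 27 matched + 3 padded = 30 rows.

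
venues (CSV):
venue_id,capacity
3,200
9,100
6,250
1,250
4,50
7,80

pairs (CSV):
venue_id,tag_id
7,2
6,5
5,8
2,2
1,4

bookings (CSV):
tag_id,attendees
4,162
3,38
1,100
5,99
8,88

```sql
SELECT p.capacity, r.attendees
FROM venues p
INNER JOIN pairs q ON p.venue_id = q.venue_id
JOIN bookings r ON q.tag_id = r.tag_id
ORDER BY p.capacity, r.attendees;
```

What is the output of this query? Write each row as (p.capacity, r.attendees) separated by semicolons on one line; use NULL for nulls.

(250, 99); (250, 162)

Step 1 — p INNER JOIN q on venue_id → 3 row(s).
Then INNER JOIN `bookings r` on tag_id: keep only rows whose q.tag_id appears in r.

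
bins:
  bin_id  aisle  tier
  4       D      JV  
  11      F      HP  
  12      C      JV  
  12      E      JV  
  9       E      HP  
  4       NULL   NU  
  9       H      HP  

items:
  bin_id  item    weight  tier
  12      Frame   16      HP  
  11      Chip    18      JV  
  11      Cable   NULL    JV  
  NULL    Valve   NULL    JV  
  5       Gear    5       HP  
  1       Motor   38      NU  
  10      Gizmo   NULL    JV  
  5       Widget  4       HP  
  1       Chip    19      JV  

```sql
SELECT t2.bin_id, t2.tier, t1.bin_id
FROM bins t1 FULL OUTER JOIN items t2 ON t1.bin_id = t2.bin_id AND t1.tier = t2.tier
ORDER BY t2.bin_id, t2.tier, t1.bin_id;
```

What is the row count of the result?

16

FULL OUTER JOIN keeps every row from both sides; unmatched rows get NULL for the other side's columns.
Matching on t1.bin_id = t2.bin_id AND t1.tier = t2.tier. A NULL in a compared column never satisfies the condition.
- bin_id=4, tier=JV: no t2 row matches, row kept with t2 columns NULL.
- bin_id=11, tier=HP: no t2 row matches, row kept with t2 columns NULL.
- bin_id=12, tier=JV: no t2 row matches, row kept with t2 columns NULL.
- bin_id=12, tier=JV: no t2 row matches, row kept with t2 columns NULL.
- bin_id=9, tier=HP: no t2 row matches, row kept with t2 columns NULL.
- bin_id=4, tier=NU: no t2 row matches, row kept with t2 columns NULL.
- bin_id=9, tier=HP: no t2 row matches, row kept with t2 columns NULL.
- 9 t2 row(s) had no t1 match → kept, t1 columns NULL.
Total: 0 matched + 16 padded = 16 rows.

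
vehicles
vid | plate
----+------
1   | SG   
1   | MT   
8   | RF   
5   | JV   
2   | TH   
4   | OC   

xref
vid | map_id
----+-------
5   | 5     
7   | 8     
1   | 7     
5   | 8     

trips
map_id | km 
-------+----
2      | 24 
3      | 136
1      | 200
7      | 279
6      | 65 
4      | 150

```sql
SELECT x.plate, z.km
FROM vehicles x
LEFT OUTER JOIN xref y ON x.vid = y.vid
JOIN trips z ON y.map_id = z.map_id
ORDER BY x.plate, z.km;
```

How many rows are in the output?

Joins associate left-to-right: vehicles LEFT JOIN xref on vid gives 7 intermediate row(s).
Then INNER JOIN `trips z` on map_id: keep only rows whose y.map_id appears in z.
Result: 2 row(s).

2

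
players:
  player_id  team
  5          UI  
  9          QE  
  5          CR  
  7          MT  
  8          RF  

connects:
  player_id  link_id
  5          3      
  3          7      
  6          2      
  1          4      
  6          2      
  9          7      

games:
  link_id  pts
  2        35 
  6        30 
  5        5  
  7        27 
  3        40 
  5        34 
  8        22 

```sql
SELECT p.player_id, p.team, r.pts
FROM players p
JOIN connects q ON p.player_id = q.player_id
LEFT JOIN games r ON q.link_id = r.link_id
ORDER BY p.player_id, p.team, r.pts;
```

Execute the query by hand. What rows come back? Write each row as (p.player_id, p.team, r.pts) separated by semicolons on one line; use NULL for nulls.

Step 1 — p INNER JOIN q on player_id → 3 row(s).
Then LEFT JOIN `games r` on link_id: each of those 3 rows is kept; rows whose q.link_id has no match in r get NULL for r's columns.

(5, CR, 40); (5, UI, 40); (9, QE, 27)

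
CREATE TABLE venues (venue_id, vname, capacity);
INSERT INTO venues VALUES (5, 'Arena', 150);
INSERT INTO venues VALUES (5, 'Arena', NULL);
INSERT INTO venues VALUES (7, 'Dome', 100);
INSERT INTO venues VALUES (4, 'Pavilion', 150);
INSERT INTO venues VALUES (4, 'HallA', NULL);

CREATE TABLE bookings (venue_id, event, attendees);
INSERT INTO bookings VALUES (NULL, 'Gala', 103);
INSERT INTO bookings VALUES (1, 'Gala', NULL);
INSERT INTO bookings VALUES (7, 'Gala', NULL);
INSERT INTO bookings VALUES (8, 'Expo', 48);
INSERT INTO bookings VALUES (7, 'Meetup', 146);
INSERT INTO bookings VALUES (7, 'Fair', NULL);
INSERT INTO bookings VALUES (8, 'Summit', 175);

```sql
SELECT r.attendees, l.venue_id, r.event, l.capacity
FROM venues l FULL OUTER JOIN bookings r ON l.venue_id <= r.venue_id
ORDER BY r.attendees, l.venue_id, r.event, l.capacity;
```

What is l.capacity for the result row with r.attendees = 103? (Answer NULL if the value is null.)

FULL OUTER JOIN keeps every row from both sides; unmatched rows get NULL for the other side's columns.
Matching on l.venue_id <= r.venue_id. A NULL in a compared column never satisfies the condition.
- l[0] venue_id=5 → 5 match(es) in r → 5 row(s).
- l[1] venue_id=5 → 5 match(es) in r → 5 row(s).
- l[2] venue_id=7 → 5 match(es) in r → 5 row(s).
- l[3] venue_id=4 → 5 match(es) in r → 5 row(s).
- l[4] venue_id=4 → 5 match(es) in r → 5 row(s).
- 2 r row(s) had no l match → kept, l columns NULL.

NULL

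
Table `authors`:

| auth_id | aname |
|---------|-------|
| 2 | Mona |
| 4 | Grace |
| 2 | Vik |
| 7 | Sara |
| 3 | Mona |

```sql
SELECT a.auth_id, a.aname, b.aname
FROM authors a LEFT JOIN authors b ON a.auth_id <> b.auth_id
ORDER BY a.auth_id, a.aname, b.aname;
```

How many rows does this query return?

18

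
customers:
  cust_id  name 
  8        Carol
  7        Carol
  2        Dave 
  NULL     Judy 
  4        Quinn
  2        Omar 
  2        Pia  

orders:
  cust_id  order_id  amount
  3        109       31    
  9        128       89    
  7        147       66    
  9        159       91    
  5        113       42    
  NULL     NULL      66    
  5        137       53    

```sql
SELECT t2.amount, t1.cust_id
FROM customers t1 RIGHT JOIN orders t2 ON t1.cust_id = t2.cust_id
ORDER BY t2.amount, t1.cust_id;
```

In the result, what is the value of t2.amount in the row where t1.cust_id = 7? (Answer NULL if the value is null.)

RIGHT JOIN keeps every row from `orders`; unmatched rows get NULL for `customers`'s columns.
Matching on t1.cust_id = t2.cust_id. A NULL in a compared column never satisfies the condition.
Matched pairs: 1; unmatched t2 rows kept: 6.

66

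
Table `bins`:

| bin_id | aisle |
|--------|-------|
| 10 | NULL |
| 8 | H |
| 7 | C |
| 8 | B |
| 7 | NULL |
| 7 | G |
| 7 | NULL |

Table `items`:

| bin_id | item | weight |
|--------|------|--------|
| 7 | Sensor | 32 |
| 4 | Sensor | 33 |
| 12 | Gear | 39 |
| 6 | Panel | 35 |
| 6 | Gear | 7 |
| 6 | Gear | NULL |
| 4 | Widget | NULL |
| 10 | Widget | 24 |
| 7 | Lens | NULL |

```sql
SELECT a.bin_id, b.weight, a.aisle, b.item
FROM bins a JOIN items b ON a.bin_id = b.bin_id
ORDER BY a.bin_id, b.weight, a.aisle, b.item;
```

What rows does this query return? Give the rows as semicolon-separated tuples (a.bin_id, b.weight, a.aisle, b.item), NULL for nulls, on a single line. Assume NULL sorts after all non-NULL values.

(7, 32, C, Sensor); (7, 32, G, Sensor); (7, 32, NULL, Sensor); (7, 32, NULL, Sensor); (7, NULL, C, Lens); (7, NULL, G, Lens); (7, NULL, NULL, Lens); (7, NULL, NULL, Lens); (10, 24, NULL, Widget)

INNER JOIN keeps only pairs where the ON condition holds.
Matching on a.bin_id = b.bin_id.
- a row (bin_id=10): matches 1 b row(s) → 1 output row(s).
- a row (bin_id=8): no match → dropped.
- a row (bin_id=7): matches 2 b row(s) → 2 output row(s).
- a row (bin_id=8): no match → dropped.
- a row (bin_id=7): matches 2 b row(s) → 2 output row(s).
- a row (bin_id=7): matches 2 b row(s) → 2 output row(s).
- a row (bin_id=7): matches 2 b row(s) → 2 output row(s).
After projecting and ordering:
a.bin_id | b.weight | a.aisle | b.item
7 | 32 | C | Sensor
7 | 32 | G | Sensor
7 | 32 | NULL | Sensor
7 | 32 | NULL | Sensor
7 | NULL | C | Lens
7 | NULL | G | Lens
7 | NULL | NULL | Lens
7 | NULL | NULL | Lens
10 | 24 | NULL | Widget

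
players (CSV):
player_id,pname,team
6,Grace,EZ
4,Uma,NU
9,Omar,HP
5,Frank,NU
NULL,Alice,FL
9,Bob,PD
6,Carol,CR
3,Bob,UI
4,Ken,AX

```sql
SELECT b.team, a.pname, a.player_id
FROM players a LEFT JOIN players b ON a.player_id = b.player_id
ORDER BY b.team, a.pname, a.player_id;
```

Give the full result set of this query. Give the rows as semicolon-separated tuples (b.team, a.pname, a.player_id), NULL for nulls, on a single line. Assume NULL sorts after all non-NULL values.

LEFT JOIN keeps every row from `players a`; unmatched rows get NULL for `players b`'s columns.
Matching on a.player_id = b.player_id. A NULL in a compared column never satisfies the condition.
- a[0] player_id=6 → 2 match(es) in b → 2 row(s).
- a[1] player_id=4 → 2 match(es) in b → 2 row(s).
- a[2] player_id=9 → 2 match(es) in b → 2 row(s).
- a[3] player_id=5 → 1 match(es) in b → 1 row(s).
- a[4] player_id=NULL → no match; kept with NULLs on the b side.
- a[5] player_id=9 → 2 match(es) in b → 2 row(s).
- a[6] player_id=6 → 2 match(es) in b → 2 row(s).
- a[7] player_id=3 → 1 match(es) in b → 1 row(s).
- a[8] player_id=4 → 2 match(es) in b → 2 row(s).

(AX, Ken, 4); (AX, Uma, 4); (CR, Carol, 6); (CR, Grace, 6); (EZ, Carol, 6); (EZ, Grace, 6); (HP, Bob, 9); (HP, Omar, 9); (NU, Frank, 5); (NU, Ken, 4); (NU, Uma, 4); (PD, Bob, 9); (PD, Omar, 9); (UI, Bob, 3); (NULL, Alice, NULL)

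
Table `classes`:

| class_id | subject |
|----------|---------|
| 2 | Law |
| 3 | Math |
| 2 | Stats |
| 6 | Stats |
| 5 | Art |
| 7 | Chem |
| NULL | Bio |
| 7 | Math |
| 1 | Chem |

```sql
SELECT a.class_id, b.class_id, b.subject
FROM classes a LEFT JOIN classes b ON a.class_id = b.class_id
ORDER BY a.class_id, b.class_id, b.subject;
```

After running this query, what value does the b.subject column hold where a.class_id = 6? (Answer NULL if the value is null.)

LEFT JOIN keeps every row from `classes a`; unmatched rows get NULL for `classes b`'s columns.
Matching on a.class_id = b.class_id. A NULL in a compared column never satisfies the condition.
Matched pairs: 12; unmatched a rows kept: 1.

Stats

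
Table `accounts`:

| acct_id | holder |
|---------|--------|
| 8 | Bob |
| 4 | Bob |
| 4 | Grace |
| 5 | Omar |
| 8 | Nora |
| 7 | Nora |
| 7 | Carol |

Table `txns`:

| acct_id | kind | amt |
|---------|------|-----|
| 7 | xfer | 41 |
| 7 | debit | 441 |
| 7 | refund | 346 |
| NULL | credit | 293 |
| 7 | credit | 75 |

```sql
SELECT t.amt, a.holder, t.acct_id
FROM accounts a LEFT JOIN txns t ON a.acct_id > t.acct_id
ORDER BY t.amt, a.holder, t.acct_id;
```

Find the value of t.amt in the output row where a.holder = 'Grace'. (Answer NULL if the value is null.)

LEFT JOIN keeps every row from `accounts`; unmatched rows get NULL for `txns`'s columns.
Matching on a.acct_id > t.acct_id. A NULL in a compared column never satisfies the condition.
- a (acct_id=8) pairs with 4 row(s) of t.
- a (acct_id=4) has no partner → padded with NULL.
- a (acct_id=4) has no partner → padded with NULL.
- a (acct_id=5) has no partner → padded with NULL.
- a (acct_id=8) pairs with 4 row(s) of t.
- a (acct_id=7) has no partner → padded with NULL.
- a (acct_id=7) has no partner → padded with NULL.

NULL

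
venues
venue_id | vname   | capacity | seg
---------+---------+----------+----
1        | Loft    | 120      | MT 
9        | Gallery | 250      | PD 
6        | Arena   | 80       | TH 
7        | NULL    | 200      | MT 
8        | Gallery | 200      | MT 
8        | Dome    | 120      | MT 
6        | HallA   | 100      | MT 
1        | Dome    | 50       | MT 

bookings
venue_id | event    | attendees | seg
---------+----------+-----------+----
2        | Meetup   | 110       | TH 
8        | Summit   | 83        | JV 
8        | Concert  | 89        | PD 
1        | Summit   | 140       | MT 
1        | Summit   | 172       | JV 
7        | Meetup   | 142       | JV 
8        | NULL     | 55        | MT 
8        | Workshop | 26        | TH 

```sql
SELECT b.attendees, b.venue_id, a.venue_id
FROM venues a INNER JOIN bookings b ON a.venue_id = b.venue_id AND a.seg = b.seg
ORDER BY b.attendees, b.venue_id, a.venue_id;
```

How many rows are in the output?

4

INNER JOIN keeps only pairs where the ON condition holds.
Matching on a.venue_id = b.venue_id AND a.seg = b.seg.
- a row (venue_id=1, seg=MT): matches 1 b row(s) → 1 output row(s).
- a row (venue_id=9, seg=PD): no match → dropped.
- a row (venue_id=6, seg=TH): no match → dropped.
- a row (venue_id=7, seg=MT): no match → dropped.
- a row (venue_id=8, seg=MT): matches 1 b row(s) → 1 output row(s).
- a row (venue_id=8, seg=MT): matches 1 b row(s) → 1 output row(s).
- a row (venue_id=6, seg=MT): no match → dropped.
- a row (venue_id=1, seg=MT): matches 1 b row(s) → 1 output row(s).
Total: 4 rows.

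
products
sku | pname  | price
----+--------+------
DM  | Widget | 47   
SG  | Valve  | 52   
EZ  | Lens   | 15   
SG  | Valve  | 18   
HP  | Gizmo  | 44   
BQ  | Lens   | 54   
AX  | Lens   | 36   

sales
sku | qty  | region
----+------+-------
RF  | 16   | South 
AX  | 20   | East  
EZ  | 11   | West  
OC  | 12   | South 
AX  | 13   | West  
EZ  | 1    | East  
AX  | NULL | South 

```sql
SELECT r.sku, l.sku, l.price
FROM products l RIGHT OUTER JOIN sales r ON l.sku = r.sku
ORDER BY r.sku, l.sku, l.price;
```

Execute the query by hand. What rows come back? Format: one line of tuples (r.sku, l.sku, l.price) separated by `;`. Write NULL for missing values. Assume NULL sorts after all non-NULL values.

(AX, AX, 36); (AX, AX, 36); (AX, AX, 36); (EZ, EZ, 15); (EZ, EZ, 15); (OC, NULL, NULL); (RF, NULL, NULL)

RIGHT JOIN keeps every row from `sales`; unmatched rows get NULL for `products`'s columns.
Matching on l.sku = r.sku.
- l (sku=DM) has no partner in r.
- l (sku=SG) has no partner in r.
- l (sku=EZ) pairs with 2 row(s) of r.
- l (sku=SG) has no partner in r.
- l (sku=HP) has no partner in r.
- l (sku=BQ) has no partner in r.
- l (sku=AX) pairs with 3 row(s) of r.
- plus 2 unmatched r row(s), each kept with NULL l columns.
After projecting and ordering:
r.sku | l.sku | l.price
AX | AX | 36
AX | AX | 36
AX | AX | 36
EZ | EZ | 15
EZ | EZ | 15
OC | NULL | NULL
RF | NULL | NULL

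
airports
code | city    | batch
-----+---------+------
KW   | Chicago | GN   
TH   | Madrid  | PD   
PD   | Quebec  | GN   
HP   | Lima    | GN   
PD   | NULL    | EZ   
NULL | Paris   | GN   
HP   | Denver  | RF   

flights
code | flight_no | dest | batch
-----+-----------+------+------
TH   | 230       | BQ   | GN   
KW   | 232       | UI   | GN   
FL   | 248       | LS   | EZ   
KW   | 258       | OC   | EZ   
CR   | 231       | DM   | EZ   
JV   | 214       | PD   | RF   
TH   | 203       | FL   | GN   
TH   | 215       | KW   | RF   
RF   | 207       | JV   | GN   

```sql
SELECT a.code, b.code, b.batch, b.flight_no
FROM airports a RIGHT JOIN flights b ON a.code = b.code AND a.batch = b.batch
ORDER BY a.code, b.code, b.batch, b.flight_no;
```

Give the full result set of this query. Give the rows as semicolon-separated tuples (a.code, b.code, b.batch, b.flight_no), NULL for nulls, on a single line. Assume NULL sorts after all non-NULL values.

RIGHT JOIN keeps every row from `flights`; unmatched rows get NULL for `airports`'s columns.
Matching on a.code = b.code AND a.batch = b.batch. A NULL in a compared column never satisfies the condition.
Matched pairs: 1; unmatched b rows kept: 8.

(KW, KW, GN, 232); (NULL, CR, EZ, 231); (NULL, FL, EZ, 248); (NULL, JV, RF, 214); (NULL, KW, EZ, 258); (NULL, RF, GN, 207); (NULL, TH, GN, 203); (NULL, TH, GN, 230); (NULL, TH, RF, 215)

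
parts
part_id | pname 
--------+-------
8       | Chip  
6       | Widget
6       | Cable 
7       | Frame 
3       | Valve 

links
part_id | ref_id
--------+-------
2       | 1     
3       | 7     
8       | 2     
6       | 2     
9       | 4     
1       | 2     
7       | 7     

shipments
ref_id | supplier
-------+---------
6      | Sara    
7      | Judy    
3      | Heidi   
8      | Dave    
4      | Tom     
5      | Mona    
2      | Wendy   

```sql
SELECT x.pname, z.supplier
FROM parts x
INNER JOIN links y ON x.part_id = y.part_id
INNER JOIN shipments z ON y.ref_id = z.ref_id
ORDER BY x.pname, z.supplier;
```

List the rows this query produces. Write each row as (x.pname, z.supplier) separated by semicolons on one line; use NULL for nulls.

Evaluate left to right. First `parts x INNER JOIN links y` on part_id: 5 row(s).
Then INNER JOIN `shipments z` on ref_id: keep only rows whose y.ref_id appears in z.

(Cable, Wendy); (Chip, Wendy); (Frame, Judy); (Valve, Judy); (Widget, Wendy)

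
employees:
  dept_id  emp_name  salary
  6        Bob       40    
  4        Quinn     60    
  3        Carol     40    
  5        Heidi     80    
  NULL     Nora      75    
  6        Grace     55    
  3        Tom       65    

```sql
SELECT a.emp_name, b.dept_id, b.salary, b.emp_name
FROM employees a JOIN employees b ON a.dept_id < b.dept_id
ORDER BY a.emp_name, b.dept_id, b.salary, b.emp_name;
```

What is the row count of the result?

13

INNER JOIN keeps only pairs where the ON condition holds.
Matching on a.dept_id < b.dept_id. A NULL in a compared column never satisfies the condition.
- a (dept_id=6) has no partner → excluded.
- a (dept_id=4) pairs with 3 row(s) of b.
- a (dept_id=3) pairs with 4 row(s) of b.
- a (dept_id=5) pairs with 2 row(s) of b.
- a (dept_id=NULL) has no partner → excluded.
- a (dept_id=6) has no partner → excluded.
- a (dept_id=3) pairs with 4 row(s) of b.
Total: 13 rows.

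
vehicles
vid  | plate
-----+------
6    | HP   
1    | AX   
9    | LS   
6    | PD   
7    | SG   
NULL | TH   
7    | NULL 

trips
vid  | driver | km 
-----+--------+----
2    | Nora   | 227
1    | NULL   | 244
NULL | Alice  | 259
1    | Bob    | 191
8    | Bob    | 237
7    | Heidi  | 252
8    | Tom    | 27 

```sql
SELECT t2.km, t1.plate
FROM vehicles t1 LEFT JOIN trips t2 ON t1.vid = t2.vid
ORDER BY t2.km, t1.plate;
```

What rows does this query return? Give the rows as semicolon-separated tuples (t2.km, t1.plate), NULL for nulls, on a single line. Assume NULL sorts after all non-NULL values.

(191, AX); (244, AX); (252, SG); (252, NULL); (NULL, HP); (NULL, LS); (NULL, PD); (NULL, TH)

LEFT JOIN keeps every row from `vehicles`; unmatched rows get NULL for `trips`'s columns.
Matching on t1.vid = t2.vid. A NULL in a compared column never satisfies the condition.
- t1[0] vid=6 → no match; kept with NULLs on the t2 side.
- t1[1] vid=1 → 2 match(es) in t2 → 2 row(s).
- t1[2] vid=9 → no match; kept with NULLs on the t2 side.
- t1[3] vid=6 → no match; kept with NULLs on the t2 side.
- t1[4] vid=7 → 1 match(es) in t2 → 1 row(s).
- t1[5] vid=NULL → no match; kept with NULLs on the t2 side.
- t1[6] vid=7 → 1 match(es) in t2 → 1 row(s).
After projecting and ordering:
t2.km | t1.plate
191 | AX
244 | AX
252 | SG
252 | NULL
NULL | HP
NULL | LS
NULL | PD
NULL | TH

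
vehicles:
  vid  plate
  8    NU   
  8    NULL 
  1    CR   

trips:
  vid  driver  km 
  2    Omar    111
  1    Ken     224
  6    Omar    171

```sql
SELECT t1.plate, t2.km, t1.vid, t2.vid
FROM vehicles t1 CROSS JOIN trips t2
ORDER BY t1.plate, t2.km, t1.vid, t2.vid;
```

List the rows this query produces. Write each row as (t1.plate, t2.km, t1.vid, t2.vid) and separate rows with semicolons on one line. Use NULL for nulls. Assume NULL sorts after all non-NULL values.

(CR, 111, 1, 2); (CR, 171, 1, 6); (CR, 224, 1, 1); (NU, 111, 8, 2); (NU, 171, 8, 6); (NU, 224, 8, 1); (NULL, 111, 8, 2); (NULL, 171, 8, 6); (NULL, 224, 8, 1)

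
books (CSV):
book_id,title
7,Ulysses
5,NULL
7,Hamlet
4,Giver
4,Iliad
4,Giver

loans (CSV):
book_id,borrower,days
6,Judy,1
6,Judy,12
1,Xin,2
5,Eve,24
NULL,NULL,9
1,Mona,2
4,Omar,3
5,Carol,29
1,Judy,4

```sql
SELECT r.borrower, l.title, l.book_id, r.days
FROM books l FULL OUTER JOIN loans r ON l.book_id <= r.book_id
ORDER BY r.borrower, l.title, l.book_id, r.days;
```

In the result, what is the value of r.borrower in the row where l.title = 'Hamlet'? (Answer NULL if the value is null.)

NULL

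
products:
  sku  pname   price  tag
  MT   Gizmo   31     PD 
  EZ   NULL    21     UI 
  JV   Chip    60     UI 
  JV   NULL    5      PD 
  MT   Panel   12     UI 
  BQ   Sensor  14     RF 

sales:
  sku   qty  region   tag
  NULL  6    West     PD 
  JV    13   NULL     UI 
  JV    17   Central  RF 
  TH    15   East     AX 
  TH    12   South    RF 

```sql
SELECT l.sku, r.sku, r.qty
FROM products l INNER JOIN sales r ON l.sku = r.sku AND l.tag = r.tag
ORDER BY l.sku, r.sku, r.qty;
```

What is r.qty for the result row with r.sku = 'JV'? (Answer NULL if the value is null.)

13

INNER JOIN keeps only pairs where the ON condition holds.
Matching on l.sku = r.sku AND l.tag = r.tag. A NULL in a compared column never satisfies the condition.
- sku=MT, tag=PD: no matching r row, dropped.
- sku=EZ, tag=UI: no matching r row, dropped.
- sku=JV, tag=UI: 1 matching r row(s), so 1 row(s) emitted.
- sku=JV, tag=PD: no matching r row, dropped.
- sku=MT, tag=UI: no matching r row, dropped.
- sku=BQ, tag=RF: no matching r row, dropped.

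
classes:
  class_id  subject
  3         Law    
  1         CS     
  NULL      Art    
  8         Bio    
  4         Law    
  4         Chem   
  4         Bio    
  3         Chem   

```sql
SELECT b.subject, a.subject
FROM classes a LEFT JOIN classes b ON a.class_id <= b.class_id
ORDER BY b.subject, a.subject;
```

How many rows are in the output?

LEFT JOIN keeps every row from `classes a`; unmatched rows get NULL for `classes b`'s columns.
Matching on a.class_id <= b.class_id. A NULL in a compared column never satisfies the condition.
- a[0] class_id=3 → 6 match(es) in b → 6 row(s).
- a[1] class_id=1 → 7 match(es) in b → 7 row(s).
- a[2] class_id=NULL → no match; kept with NULLs on the b side.
- a[3] class_id=8 → 1 match(es) in b → 1 row(s).
- a[4] class_id=4 → 4 match(es) in b → 4 row(s).
- a[5] class_id=4 → 4 match(es) in b → 4 row(s).
- a[6] class_id=4 → 4 match(es) in b → 4 row(s).
- a[7] class_id=3 → 6 match(es) in b → 6 row(s).
Total: 32 matched + 1 padded = 33 rows.

33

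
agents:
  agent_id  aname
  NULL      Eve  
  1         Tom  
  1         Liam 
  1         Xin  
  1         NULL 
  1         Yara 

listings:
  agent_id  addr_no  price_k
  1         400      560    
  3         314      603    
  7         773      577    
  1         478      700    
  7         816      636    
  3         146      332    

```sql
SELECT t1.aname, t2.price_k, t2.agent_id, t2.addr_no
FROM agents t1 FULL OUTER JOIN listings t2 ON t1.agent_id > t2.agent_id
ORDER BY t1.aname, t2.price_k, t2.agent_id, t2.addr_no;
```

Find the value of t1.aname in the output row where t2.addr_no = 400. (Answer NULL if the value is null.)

NULL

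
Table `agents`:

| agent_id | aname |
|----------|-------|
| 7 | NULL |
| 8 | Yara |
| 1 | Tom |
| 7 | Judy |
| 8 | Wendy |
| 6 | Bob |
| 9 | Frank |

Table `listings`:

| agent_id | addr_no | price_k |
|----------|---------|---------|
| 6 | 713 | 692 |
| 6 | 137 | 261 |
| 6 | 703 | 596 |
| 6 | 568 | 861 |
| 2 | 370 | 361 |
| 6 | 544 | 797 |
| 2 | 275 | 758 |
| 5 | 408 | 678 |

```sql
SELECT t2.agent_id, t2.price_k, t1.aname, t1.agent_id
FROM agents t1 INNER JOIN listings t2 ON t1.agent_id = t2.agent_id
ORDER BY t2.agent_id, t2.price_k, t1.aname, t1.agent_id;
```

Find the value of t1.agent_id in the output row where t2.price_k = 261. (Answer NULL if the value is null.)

INNER JOIN keeps only pairs where the ON condition holds.
Matching on t1.agent_id = t2.agent_id.
- t1 row (agent_id=7): no match → dropped.
- t1 row (agent_id=8): no match → dropped.
- t1 row (agent_id=1): no match → dropped.
- t1 row (agent_id=7): no match → dropped.
- t1 row (agent_id=8): no match → dropped.
- t1 row (agent_id=6): matches 5 t2 row(s) → 5 output row(s).
- t1 row (agent_id=9): no match → dropped.

6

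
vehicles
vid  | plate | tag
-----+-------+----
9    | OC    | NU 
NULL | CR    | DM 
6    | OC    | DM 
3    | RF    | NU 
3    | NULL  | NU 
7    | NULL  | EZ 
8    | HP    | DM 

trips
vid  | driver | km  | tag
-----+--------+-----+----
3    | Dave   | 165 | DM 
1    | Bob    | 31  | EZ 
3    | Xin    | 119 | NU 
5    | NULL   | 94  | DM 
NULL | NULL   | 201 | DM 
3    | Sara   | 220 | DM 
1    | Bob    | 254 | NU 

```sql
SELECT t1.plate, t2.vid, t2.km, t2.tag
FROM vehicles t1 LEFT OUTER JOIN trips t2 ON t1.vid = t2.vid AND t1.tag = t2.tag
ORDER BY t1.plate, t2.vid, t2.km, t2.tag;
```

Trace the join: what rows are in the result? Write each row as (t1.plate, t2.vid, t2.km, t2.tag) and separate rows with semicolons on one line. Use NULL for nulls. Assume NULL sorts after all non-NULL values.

(CR, NULL, NULL, NULL); (HP, NULL, NULL, NULL); (OC, NULL, NULL, NULL); (OC, NULL, NULL, NULL); (RF, 3, 119, NU); (NULL, 3, 119, NU); (NULL, NULL, NULL, NULL)

LEFT JOIN keeps every row from `vehicles`; unmatched rows get NULL for `trips`'s columns.
Matching on t1.vid = t2.vid AND t1.tag = t2.tag. A NULL in a compared column never satisfies the condition.
- t1 row (vid=9, tag=NU): no match → kept, t2 columns NULL.
- t1 row (vid=NULL, tag=DM): no match → kept, t2 columns NULL.
- t1 row (vid=6, tag=DM): no match → kept, t2 columns NULL.
- t1 row (vid=3, tag=NU): matches 1 t2 row(s) → 1 output row(s).
- t1 row (vid=3, tag=NU): matches 1 t2 row(s) → 1 output row(s).
- t1 row (vid=7, tag=EZ): no match → kept, t2 columns NULL.
- t1 row (vid=8, tag=DM): no match → kept, t2 columns NULL.
After projecting and ordering:
t1.plate | t2.vid | t2.km | t2.tag
CR | NULL | NULL | NULL
HP | NULL | NULL | NULL
OC | NULL | NULL | NULL
OC | NULL | NULL | NULL
RF | 3 | 119 | NU
NULL | 3 | 119 | NU
NULL | NULL | NULL | NULL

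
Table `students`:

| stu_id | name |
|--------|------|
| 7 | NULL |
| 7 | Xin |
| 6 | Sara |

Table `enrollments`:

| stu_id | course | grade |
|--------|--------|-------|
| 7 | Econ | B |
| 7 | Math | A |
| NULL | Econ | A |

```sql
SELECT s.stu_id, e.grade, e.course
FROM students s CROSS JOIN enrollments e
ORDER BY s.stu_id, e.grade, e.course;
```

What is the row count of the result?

CROSS JOIN pairs every row of `students` with every row of `enrollments`: 3 × 3 = 9 rows.

9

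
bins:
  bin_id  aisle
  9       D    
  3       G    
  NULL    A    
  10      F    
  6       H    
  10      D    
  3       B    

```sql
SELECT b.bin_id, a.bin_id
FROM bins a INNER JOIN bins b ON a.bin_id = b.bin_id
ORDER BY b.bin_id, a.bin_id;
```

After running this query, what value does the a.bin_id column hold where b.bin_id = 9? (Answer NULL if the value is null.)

INNER JOIN keeps only pairs where the ON condition holds.
Matching on a.bin_id = b.bin_id. A NULL in a compared column never satisfies the condition.
Matched pairs: 10.

9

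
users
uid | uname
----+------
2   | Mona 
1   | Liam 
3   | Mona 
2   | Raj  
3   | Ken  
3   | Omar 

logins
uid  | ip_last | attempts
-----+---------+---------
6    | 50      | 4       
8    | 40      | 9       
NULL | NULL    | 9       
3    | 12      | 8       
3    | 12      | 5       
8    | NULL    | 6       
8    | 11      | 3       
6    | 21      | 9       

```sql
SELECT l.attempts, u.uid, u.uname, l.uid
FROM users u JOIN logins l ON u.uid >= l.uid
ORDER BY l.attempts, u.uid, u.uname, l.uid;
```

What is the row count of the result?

6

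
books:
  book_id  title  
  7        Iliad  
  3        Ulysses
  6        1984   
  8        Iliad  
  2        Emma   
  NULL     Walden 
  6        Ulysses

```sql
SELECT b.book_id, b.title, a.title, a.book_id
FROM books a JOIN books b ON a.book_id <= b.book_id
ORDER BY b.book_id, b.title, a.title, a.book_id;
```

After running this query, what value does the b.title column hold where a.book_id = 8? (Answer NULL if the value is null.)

INNER JOIN keeps only pairs where the ON condition holds.
Matching on a.book_id <= b.book_id. A NULL in a compared column never satisfies the condition.
- a (book_id=7) pairs with 2 row(s) of b.
- a (book_id=3) pairs with 5 row(s) of b.
- a (book_id=6) pairs with 4 row(s) of b.
- a (book_id=8) pairs with 1 row(s) of b.
- a (book_id=2) pairs with 6 row(s) of b.
- a (book_id=NULL) has no partner → excluded.
- a (book_id=6) pairs with 4 row(s) of b.

Iliad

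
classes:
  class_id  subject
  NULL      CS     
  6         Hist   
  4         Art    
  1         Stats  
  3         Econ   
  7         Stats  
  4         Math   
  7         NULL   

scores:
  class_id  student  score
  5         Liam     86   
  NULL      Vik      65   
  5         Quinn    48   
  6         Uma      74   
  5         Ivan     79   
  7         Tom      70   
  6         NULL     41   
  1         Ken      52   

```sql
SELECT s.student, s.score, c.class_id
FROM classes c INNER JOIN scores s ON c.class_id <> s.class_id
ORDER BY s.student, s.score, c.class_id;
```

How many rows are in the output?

44

INNER JOIN keeps only pairs where the ON condition holds.
Matching on c.class_id <> s.class_id. A NULL in a compared column never satisfies the condition.
- c row (class_id=NULL): no match → dropped.
- c row (class_id=6): matches 5 s row(s) → 5 output row(s).
- c row (class_id=4): matches 7 s row(s) → 7 output row(s).
- c row (class_id=1): matches 6 s row(s) → 6 output row(s).
- c row (class_id=3): matches 7 s row(s) → 7 output row(s).
- c row (class_id=7): matches 6 s row(s) → 6 output row(s).
- c row (class_id=4): matches 7 s row(s) → 7 output row(s).
- c row (class_id=7): matches 6 s row(s) → 6 output row(s).
Total: 44 rows.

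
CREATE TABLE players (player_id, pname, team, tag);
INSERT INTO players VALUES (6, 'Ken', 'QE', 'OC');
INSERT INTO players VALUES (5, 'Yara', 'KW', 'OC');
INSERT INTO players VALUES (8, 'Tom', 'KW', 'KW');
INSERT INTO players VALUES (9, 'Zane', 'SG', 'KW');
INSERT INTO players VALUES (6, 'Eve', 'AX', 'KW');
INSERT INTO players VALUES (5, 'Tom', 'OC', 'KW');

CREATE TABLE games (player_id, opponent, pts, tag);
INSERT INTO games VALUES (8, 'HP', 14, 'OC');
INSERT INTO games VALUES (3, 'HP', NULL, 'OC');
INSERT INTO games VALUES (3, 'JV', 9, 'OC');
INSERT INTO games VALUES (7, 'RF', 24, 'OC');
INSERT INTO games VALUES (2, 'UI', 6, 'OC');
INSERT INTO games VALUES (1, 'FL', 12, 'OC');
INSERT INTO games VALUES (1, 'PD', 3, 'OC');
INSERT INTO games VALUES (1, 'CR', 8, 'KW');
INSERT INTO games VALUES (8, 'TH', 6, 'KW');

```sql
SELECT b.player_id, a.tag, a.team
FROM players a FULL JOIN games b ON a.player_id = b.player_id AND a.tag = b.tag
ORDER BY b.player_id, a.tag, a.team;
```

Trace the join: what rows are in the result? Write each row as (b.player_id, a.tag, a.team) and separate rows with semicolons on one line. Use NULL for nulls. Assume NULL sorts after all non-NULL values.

(1, NULL, NULL); (1, NULL, NULL); (1, NULL, NULL); (2, NULL, NULL); (3, NULL, NULL); (3, NULL, NULL); (7, NULL, NULL); (8, KW, KW); (8, NULL, NULL); (NULL, KW, AX); (NULL, KW, OC); (NULL, KW, SG); (NULL, OC, KW); (NULL, OC, QE)

FULL OUTER JOIN keeps every row from both sides; unmatched rows get NULL for the other side's columns.
Matching on a.player_id = b.player_id AND a.tag = b.tag.
- a (player_id=6, tag=OC) has no partner → padded with NULL.
- a (player_id=5, tag=OC) has no partner → padded with NULL.
- a (player_id=8, tag=KW) pairs with 1 row(s) of b.
- a (player_id=9, tag=KW) has no partner → padded with NULL.
- a (player_id=6, tag=KW) has no partner → padded with NULL.
- a (player_id=5, tag=KW) has no partner → padded with NULL.
- 8 row(s) from b found no a partner → padded with NULL.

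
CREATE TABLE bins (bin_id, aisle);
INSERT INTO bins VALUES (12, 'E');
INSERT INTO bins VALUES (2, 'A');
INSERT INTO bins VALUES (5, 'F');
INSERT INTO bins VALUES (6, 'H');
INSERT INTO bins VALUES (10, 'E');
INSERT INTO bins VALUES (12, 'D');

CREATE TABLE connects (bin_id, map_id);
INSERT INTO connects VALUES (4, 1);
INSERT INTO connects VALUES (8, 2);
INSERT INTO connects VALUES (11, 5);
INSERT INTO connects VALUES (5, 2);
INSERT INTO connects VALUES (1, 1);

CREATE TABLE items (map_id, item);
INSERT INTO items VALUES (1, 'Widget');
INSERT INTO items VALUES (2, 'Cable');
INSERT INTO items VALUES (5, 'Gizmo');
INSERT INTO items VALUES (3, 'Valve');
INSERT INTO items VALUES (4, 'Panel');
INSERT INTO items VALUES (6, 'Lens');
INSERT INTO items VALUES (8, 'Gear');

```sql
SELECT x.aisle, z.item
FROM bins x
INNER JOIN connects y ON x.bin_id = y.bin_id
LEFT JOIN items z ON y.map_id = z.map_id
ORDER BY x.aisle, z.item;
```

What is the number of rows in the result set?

1

Evaluate left to right. First `bins x INNER JOIN connects y` on bin_id: 1 row(s).
Then LEFT JOIN `items z` on map_id: each of those 1 rows is kept; rows whose y.map_id has no match in z get NULL for z's columns.
Result: 1 row(s).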